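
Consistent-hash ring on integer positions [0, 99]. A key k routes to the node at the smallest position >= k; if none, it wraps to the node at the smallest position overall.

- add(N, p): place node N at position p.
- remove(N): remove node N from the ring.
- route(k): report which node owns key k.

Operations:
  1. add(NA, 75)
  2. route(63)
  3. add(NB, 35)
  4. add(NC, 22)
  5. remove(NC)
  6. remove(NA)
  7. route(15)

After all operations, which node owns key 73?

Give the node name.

Answer: NB

Derivation:
Op 1: add NA@75 -> ring=[75:NA]
Op 2: route key 63: smallest pos >= 63 is 75 -> NA
Op 3: add NB@35 -> ring=[35:NB,75:NA]
Op 4: add NC@22 -> ring=[22:NC,35:NB,75:NA]
Op 5: remove NC -> ring=[35:NB,75:NA]
Op 6: remove NA -> ring=[35:NB]
Op 7: route key 15: smallest pos >= 15 is 35 -> NB
Final route key 73: none >= 73, wrap to smallest pos 35 -> NB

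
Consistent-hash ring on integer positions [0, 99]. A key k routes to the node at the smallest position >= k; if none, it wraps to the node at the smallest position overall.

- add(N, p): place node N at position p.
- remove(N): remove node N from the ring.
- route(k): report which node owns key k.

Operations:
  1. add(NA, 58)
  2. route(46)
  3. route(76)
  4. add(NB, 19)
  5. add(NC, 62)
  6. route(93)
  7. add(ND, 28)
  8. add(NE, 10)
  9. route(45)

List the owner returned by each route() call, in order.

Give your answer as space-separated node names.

Op 1: add NA@58 -> ring=[58:NA]
Op 2: route key 46: smallest pos >= 46 is 58 -> NA
Op 3: route key 76: none >= 76, wrap to smallest pos 58 -> NA
Op 4: add NB@19 -> ring=[19:NB,58:NA]
Op 5: add NC@62 -> ring=[19:NB,58:NA,62:NC]
Op 6: route key 93: none >= 93, wrap to smallest pos 19 -> NB
Op 7: add ND@28 -> ring=[19:NB,28:ND,58:NA,62:NC]
Op 8: add NE@10 -> ring=[10:NE,19:NB,28:ND,58:NA,62:NC]
Op 9: route key 45: smallest pos >= 45 is 58 -> NA

Answer: NA NA NB NA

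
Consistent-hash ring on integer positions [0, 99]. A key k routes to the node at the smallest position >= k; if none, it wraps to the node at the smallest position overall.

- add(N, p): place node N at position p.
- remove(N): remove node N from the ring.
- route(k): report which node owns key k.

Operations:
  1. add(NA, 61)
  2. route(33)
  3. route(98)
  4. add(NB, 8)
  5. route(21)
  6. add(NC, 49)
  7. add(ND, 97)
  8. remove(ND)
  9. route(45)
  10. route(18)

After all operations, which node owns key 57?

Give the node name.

Op 1: add NA@61 -> ring=[61:NA]
Op 2: route key 33: smallest pos >= 33 is 61 -> NA
Op 3: route key 98: none >= 98, wrap to smallest pos 61 -> NA
Op 4: add NB@8 -> ring=[8:NB,61:NA]
Op 5: route key 21: smallest pos >= 21 is 61 -> NA
Op 6: add NC@49 -> ring=[8:NB,49:NC,61:NA]
Op 7: add ND@97 -> ring=[8:NB,49:NC,61:NA,97:ND]
Op 8: remove ND -> ring=[8:NB,49:NC,61:NA]
Op 9: route key 45: smallest pos >= 45 is 49 -> NC
Op 10: route key 18: smallest pos >= 18 is 49 -> NC
Final route key 57: smallest pos >= 57 is 61 -> NA

Answer: NA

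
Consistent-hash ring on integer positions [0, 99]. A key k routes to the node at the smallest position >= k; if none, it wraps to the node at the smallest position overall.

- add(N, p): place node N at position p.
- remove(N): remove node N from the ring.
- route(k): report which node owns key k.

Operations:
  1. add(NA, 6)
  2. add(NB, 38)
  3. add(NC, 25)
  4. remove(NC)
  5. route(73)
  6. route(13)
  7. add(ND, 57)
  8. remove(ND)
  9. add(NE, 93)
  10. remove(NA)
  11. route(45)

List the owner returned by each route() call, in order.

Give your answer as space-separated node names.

Op 1: add NA@6 -> ring=[6:NA]
Op 2: add NB@38 -> ring=[6:NA,38:NB]
Op 3: add NC@25 -> ring=[6:NA,25:NC,38:NB]
Op 4: remove NC -> ring=[6:NA,38:NB]
Op 5: route key 73: none >= 73, wrap to smallest pos 6 -> NA
Op 6: route key 13: smallest pos >= 13 is 38 -> NB
Op 7: add ND@57 -> ring=[6:NA,38:NB,57:ND]
Op 8: remove ND -> ring=[6:NA,38:NB]
Op 9: add NE@93 -> ring=[6:NA,38:NB,93:NE]
Op 10: remove NA -> ring=[38:NB,93:NE]
Op 11: route key 45: smallest pos >= 45 is 93 -> NE

Answer: NA NB NE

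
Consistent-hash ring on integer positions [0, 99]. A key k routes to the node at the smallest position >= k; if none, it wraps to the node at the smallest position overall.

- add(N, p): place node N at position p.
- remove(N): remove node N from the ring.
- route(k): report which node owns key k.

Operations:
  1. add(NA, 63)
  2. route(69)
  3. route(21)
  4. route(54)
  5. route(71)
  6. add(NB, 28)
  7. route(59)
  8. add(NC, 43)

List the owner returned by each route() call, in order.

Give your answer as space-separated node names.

Op 1: add NA@63 -> ring=[63:NA]
Op 2: route key 69: none >= 69, wrap to smallest pos 63 -> NA
Op 3: route key 21: smallest pos >= 21 is 63 -> NA
Op 4: route key 54: smallest pos >= 54 is 63 -> NA
Op 5: route key 71: none >= 71, wrap to smallest pos 63 -> NA
Op 6: add NB@28 -> ring=[28:NB,63:NA]
Op 7: route key 59: smallest pos >= 59 is 63 -> NA
Op 8: add NC@43 -> ring=[28:NB,43:NC,63:NA]

Answer: NA NA NA NA NA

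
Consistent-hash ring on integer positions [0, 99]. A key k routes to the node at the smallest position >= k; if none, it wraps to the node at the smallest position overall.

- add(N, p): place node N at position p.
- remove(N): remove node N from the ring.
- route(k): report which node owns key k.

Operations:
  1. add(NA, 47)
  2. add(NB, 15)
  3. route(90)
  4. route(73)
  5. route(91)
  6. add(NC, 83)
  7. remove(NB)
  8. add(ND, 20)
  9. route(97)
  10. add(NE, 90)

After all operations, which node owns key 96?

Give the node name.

Op 1: add NA@47 -> ring=[47:NA]
Op 2: add NB@15 -> ring=[15:NB,47:NA]
Op 3: route key 90: none >= 90, wrap to smallest pos 15 -> NB
Op 4: route key 73: none >= 73, wrap to smallest pos 15 -> NB
Op 5: route key 91: none >= 91, wrap to smallest pos 15 -> NB
Op 6: add NC@83 -> ring=[15:NB,47:NA,83:NC]
Op 7: remove NB -> ring=[47:NA,83:NC]
Op 8: add ND@20 -> ring=[20:ND,47:NA,83:NC]
Op 9: route key 97: none >= 97, wrap to smallest pos 20 -> ND
Op 10: add NE@90 -> ring=[20:ND,47:NA,83:NC,90:NE]
Final route key 96: none >= 96, wrap to smallest pos 20 -> ND

Answer: ND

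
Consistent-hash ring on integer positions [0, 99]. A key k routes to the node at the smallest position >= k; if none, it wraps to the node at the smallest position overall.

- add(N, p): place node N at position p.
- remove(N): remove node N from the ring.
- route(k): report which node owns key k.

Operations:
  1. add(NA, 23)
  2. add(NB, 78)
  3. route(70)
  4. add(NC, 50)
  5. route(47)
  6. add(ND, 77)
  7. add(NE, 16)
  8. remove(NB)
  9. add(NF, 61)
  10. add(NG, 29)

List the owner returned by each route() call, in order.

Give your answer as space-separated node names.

Answer: NB NC

Derivation:
Op 1: add NA@23 -> ring=[23:NA]
Op 2: add NB@78 -> ring=[23:NA,78:NB]
Op 3: route key 70: smallest pos >= 70 is 78 -> NB
Op 4: add NC@50 -> ring=[23:NA,50:NC,78:NB]
Op 5: route key 47: smallest pos >= 47 is 50 -> NC
Op 6: add ND@77 -> ring=[23:NA,50:NC,77:ND,78:NB]
Op 7: add NE@16 -> ring=[16:NE,23:NA,50:NC,77:ND,78:NB]
Op 8: remove NB -> ring=[16:NE,23:NA,50:NC,77:ND]
Op 9: add NF@61 -> ring=[16:NE,23:NA,50:NC,61:NF,77:ND]
Op 10: add NG@29 -> ring=[16:NE,23:NA,29:NG,50:NC,61:NF,77:ND]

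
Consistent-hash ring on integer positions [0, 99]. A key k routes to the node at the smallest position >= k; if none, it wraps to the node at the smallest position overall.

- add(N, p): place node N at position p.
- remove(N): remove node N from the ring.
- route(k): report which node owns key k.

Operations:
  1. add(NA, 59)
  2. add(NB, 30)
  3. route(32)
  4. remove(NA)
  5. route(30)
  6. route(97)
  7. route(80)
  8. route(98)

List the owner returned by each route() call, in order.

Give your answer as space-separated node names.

Op 1: add NA@59 -> ring=[59:NA]
Op 2: add NB@30 -> ring=[30:NB,59:NA]
Op 3: route key 32: smallest pos >= 32 is 59 -> NA
Op 4: remove NA -> ring=[30:NB]
Op 5: route key 30: smallest pos >= 30 is 30 -> NB
Op 6: route key 97: none >= 97, wrap to smallest pos 30 -> NB
Op 7: route key 80: none >= 80, wrap to smallest pos 30 -> NB
Op 8: route key 98: none >= 98, wrap to smallest pos 30 -> NB

Answer: NA NB NB NB NB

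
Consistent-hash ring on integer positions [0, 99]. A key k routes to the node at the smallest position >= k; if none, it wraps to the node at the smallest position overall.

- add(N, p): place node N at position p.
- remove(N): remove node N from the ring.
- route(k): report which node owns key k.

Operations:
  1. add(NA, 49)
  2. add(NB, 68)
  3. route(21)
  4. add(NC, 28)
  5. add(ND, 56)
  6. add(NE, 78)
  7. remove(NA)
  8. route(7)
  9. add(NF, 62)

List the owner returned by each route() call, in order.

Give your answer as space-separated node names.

Answer: NA NC

Derivation:
Op 1: add NA@49 -> ring=[49:NA]
Op 2: add NB@68 -> ring=[49:NA,68:NB]
Op 3: route key 21: smallest pos >= 21 is 49 -> NA
Op 4: add NC@28 -> ring=[28:NC,49:NA,68:NB]
Op 5: add ND@56 -> ring=[28:NC,49:NA,56:ND,68:NB]
Op 6: add NE@78 -> ring=[28:NC,49:NA,56:ND,68:NB,78:NE]
Op 7: remove NA -> ring=[28:NC,56:ND,68:NB,78:NE]
Op 8: route key 7: smallest pos >= 7 is 28 -> NC
Op 9: add NF@62 -> ring=[28:NC,56:ND,62:NF,68:NB,78:NE]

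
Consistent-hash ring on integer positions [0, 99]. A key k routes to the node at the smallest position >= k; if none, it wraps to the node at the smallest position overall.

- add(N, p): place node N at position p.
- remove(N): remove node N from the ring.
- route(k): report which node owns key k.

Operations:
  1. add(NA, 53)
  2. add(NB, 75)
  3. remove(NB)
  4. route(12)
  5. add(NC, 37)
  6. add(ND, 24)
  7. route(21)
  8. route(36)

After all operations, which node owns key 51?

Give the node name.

Op 1: add NA@53 -> ring=[53:NA]
Op 2: add NB@75 -> ring=[53:NA,75:NB]
Op 3: remove NB -> ring=[53:NA]
Op 4: route key 12: smallest pos >= 12 is 53 -> NA
Op 5: add NC@37 -> ring=[37:NC,53:NA]
Op 6: add ND@24 -> ring=[24:ND,37:NC,53:NA]
Op 7: route key 21: smallest pos >= 21 is 24 -> ND
Op 8: route key 36: smallest pos >= 36 is 37 -> NC
Final route key 51: smallest pos >= 51 is 53 -> NA

Answer: NA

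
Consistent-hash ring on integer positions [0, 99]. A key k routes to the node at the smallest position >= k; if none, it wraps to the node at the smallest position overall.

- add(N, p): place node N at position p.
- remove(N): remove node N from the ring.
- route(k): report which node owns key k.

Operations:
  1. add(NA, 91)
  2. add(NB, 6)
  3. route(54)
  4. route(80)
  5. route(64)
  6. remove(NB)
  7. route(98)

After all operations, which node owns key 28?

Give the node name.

Answer: NA

Derivation:
Op 1: add NA@91 -> ring=[91:NA]
Op 2: add NB@6 -> ring=[6:NB,91:NA]
Op 3: route key 54: smallest pos >= 54 is 91 -> NA
Op 4: route key 80: smallest pos >= 80 is 91 -> NA
Op 5: route key 64: smallest pos >= 64 is 91 -> NA
Op 6: remove NB -> ring=[91:NA]
Op 7: route key 98: none >= 98, wrap to smallest pos 91 -> NA
Final route key 28: smallest pos >= 28 is 91 -> NA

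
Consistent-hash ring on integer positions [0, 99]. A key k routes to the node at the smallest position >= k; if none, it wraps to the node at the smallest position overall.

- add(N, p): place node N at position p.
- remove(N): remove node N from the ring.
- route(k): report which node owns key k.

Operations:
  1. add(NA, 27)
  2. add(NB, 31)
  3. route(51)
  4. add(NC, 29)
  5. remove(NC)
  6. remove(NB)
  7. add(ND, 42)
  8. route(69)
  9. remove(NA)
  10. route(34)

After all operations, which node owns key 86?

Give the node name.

Answer: ND

Derivation:
Op 1: add NA@27 -> ring=[27:NA]
Op 2: add NB@31 -> ring=[27:NA,31:NB]
Op 3: route key 51: none >= 51, wrap to smallest pos 27 -> NA
Op 4: add NC@29 -> ring=[27:NA,29:NC,31:NB]
Op 5: remove NC -> ring=[27:NA,31:NB]
Op 6: remove NB -> ring=[27:NA]
Op 7: add ND@42 -> ring=[27:NA,42:ND]
Op 8: route key 69: none >= 69, wrap to smallest pos 27 -> NA
Op 9: remove NA -> ring=[42:ND]
Op 10: route key 34: smallest pos >= 34 is 42 -> ND
Final route key 86: none >= 86, wrap to smallest pos 42 -> ND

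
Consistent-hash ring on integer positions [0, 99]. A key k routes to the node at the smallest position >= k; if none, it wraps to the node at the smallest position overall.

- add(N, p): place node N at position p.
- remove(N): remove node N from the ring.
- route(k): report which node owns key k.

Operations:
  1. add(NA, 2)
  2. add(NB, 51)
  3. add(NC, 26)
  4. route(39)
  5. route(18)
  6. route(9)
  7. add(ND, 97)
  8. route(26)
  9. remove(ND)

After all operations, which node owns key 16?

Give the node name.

Answer: NC

Derivation:
Op 1: add NA@2 -> ring=[2:NA]
Op 2: add NB@51 -> ring=[2:NA,51:NB]
Op 3: add NC@26 -> ring=[2:NA,26:NC,51:NB]
Op 4: route key 39: smallest pos >= 39 is 51 -> NB
Op 5: route key 18: smallest pos >= 18 is 26 -> NC
Op 6: route key 9: smallest pos >= 9 is 26 -> NC
Op 7: add ND@97 -> ring=[2:NA,26:NC,51:NB,97:ND]
Op 8: route key 26: smallest pos >= 26 is 26 -> NC
Op 9: remove ND -> ring=[2:NA,26:NC,51:NB]
Final route key 16: smallest pos >= 16 is 26 -> NC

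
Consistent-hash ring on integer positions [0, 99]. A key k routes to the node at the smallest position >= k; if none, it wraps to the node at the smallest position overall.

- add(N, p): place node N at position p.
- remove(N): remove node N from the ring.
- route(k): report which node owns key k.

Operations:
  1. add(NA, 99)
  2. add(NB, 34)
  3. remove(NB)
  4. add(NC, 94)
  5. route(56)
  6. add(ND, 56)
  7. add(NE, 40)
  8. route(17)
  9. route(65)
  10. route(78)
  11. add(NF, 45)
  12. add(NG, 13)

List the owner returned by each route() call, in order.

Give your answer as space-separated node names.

Answer: NC NE NC NC

Derivation:
Op 1: add NA@99 -> ring=[99:NA]
Op 2: add NB@34 -> ring=[34:NB,99:NA]
Op 3: remove NB -> ring=[99:NA]
Op 4: add NC@94 -> ring=[94:NC,99:NA]
Op 5: route key 56: smallest pos >= 56 is 94 -> NC
Op 6: add ND@56 -> ring=[56:ND,94:NC,99:NA]
Op 7: add NE@40 -> ring=[40:NE,56:ND,94:NC,99:NA]
Op 8: route key 17: smallest pos >= 17 is 40 -> NE
Op 9: route key 65: smallest pos >= 65 is 94 -> NC
Op 10: route key 78: smallest pos >= 78 is 94 -> NC
Op 11: add NF@45 -> ring=[40:NE,45:NF,56:ND,94:NC,99:NA]
Op 12: add NG@13 -> ring=[13:NG,40:NE,45:NF,56:ND,94:NC,99:NA]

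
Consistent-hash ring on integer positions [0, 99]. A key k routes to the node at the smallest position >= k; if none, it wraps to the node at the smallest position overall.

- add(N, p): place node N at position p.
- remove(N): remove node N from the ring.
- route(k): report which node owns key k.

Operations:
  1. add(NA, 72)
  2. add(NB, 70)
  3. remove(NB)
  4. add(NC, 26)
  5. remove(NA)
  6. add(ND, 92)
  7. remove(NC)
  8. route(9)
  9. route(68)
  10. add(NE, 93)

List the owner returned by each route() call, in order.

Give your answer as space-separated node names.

Answer: ND ND

Derivation:
Op 1: add NA@72 -> ring=[72:NA]
Op 2: add NB@70 -> ring=[70:NB,72:NA]
Op 3: remove NB -> ring=[72:NA]
Op 4: add NC@26 -> ring=[26:NC,72:NA]
Op 5: remove NA -> ring=[26:NC]
Op 6: add ND@92 -> ring=[26:NC,92:ND]
Op 7: remove NC -> ring=[92:ND]
Op 8: route key 9: smallest pos >= 9 is 92 -> ND
Op 9: route key 68: smallest pos >= 68 is 92 -> ND
Op 10: add NE@93 -> ring=[92:ND,93:NE]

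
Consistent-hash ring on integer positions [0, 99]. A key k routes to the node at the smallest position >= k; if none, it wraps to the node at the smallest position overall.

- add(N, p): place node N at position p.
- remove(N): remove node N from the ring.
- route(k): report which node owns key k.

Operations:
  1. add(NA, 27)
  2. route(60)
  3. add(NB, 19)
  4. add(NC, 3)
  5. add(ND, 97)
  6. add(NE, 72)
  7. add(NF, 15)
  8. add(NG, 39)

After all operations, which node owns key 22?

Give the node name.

Op 1: add NA@27 -> ring=[27:NA]
Op 2: route key 60: none >= 60, wrap to smallest pos 27 -> NA
Op 3: add NB@19 -> ring=[19:NB,27:NA]
Op 4: add NC@3 -> ring=[3:NC,19:NB,27:NA]
Op 5: add ND@97 -> ring=[3:NC,19:NB,27:NA,97:ND]
Op 6: add NE@72 -> ring=[3:NC,19:NB,27:NA,72:NE,97:ND]
Op 7: add NF@15 -> ring=[3:NC,15:NF,19:NB,27:NA,72:NE,97:ND]
Op 8: add NG@39 -> ring=[3:NC,15:NF,19:NB,27:NA,39:NG,72:NE,97:ND]
Final route key 22: smallest pos >= 22 is 27 -> NA

Answer: NA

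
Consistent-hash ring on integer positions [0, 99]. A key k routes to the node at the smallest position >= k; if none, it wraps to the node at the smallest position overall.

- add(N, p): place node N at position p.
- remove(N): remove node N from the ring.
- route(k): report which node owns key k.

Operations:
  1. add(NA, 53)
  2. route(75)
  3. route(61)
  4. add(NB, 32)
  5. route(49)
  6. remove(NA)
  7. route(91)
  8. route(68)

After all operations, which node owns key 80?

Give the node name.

Answer: NB

Derivation:
Op 1: add NA@53 -> ring=[53:NA]
Op 2: route key 75: none >= 75, wrap to smallest pos 53 -> NA
Op 3: route key 61: none >= 61, wrap to smallest pos 53 -> NA
Op 4: add NB@32 -> ring=[32:NB,53:NA]
Op 5: route key 49: smallest pos >= 49 is 53 -> NA
Op 6: remove NA -> ring=[32:NB]
Op 7: route key 91: none >= 91, wrap to smallest pos 32 -> NB
Op 8: route key 68: none >= 68, wrap to smallest pos 32 -> NB
Final route key 80: none >= 80, wrap to smallest pos 32 -> NB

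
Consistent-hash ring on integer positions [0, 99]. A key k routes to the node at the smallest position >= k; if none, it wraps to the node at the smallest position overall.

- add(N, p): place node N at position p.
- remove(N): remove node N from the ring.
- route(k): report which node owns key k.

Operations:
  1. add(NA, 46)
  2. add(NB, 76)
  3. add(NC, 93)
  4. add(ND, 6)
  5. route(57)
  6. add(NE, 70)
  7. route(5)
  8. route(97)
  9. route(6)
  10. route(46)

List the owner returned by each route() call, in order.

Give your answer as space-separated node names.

Op 1: add NA@46 -> ring=[46:NA]
Op 2: add NB@76 -> ring=[46:NA,76:NB]
Op 3: add NC@93 -> ring=[46:NA,76:NB,93:NC]
Op 4: add ND@6 -> ring=[6:ND,46:NA,76:NB,93:NC]
Op 5: route key 57: smallest pos >= 57 is 76 -> NB
Op 6: add NE@70 -> ring=[6:ND,46:NA,70:NE,76:NB,93:NC]
Op 7: route key 5: smallest pos >= 5 is 6 -> ND
Op 8: route key 97: none >= 97, wrap to smallest pos 6 -> ND
Op 9: route key 6: smallest pos >= 6 is 6 -> ND
Op 10: route key 46: smallest pos >= 46 is 46 -> NA

Answer: NB ND ND ND NA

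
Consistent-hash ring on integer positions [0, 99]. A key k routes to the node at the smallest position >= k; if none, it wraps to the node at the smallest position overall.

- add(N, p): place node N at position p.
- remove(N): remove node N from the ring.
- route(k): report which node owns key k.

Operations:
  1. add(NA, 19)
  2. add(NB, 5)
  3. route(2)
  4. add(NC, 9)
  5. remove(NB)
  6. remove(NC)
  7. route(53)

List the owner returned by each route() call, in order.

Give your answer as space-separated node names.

Op 1: add NA@19 -> ring=[19:NA]
Op 2: add NB@5 -> ring=[5:NB,19:NA]
Op 3: route key 2: smallest pos >= 2 is 5 -> NB
Op 4: add NC@9 -> ring=[5:NB,9:NC,19:NA]
Op 5: remove NB -> ring=[9:NC,19:NA]
Op 6: remove NC -> ring=[19:NA]
Op 7: route key 53: none >= 53, wrap to smallest pos 19 -> NA

Answer: NB NA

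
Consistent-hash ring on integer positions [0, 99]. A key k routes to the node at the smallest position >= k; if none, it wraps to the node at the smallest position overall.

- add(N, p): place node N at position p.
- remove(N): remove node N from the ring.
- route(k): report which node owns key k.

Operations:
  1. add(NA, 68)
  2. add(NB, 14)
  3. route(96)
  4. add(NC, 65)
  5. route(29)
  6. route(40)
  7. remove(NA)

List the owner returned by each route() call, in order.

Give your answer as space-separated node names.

Answer: NB NC NC

Derivation:
Op 1: add NA@68 -> ring=[68:NA]
Op 2: add NB@14 -> ring=[14:NB,68:NA]
Op 3: route key 96: none >= 96, wrap to smallest pos 14 -> NB
Op 4: add NC@65 -> ring=[14:NB,65:NC,68:NA]
Op 5: route key 29: smallest pos >= 29 is 65 -> NC
Op 6: route key 40: smallest pos >= 40 is 65 -> NC
Op 7: remove NA -> ring=[14:NB,65:NC]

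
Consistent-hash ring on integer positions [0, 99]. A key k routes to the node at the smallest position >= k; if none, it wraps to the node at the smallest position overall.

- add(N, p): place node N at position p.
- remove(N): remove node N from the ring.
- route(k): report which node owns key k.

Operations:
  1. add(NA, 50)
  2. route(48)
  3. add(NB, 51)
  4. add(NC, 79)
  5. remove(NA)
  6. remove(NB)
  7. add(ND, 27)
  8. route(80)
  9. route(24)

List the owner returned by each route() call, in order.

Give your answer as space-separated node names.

Op 1: add NA@50 -> ring=[50:NA]
Op 2: route key 48: smallest pos >= 48 is 50 -> NA
Op 3: add NB@51 -> ring=[50:NA,51:NB]
Op 4: add NC@79 -> ring=[50:NA,51:NB,79:NC]
Op 5: remove NA -> ring=[51:NB,79:NC]
Op 6: remove NB -> ring=[79:NC]
Op 7: add ND@27 -> ring=[27:ND,79:NC]
Op 8: route key 80: none >= 80, wrap to smallest pos 27 -> ND
Op 9: route key 24: smallest pos >= 24 is 27 -> ND

Answer: NA ND ND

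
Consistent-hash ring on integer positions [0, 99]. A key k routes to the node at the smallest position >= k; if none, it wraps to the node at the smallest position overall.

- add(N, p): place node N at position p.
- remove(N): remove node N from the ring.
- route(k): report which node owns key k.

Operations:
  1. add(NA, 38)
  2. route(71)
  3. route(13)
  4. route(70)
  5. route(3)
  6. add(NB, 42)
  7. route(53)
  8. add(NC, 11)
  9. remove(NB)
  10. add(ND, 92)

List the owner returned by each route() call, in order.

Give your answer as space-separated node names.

Answer: NA NA NA NA NA

Derivation:
Op 1: add NA@38 -> ring=[38:NA]
Op 2: route key 71: none >= 71, wrap to smallest pos 38 -> NA
Op 3: route key 13: smallest pos >= 13 is 38 -> NA
Op 4: route key 70: none >= 70, wrap to smallest pos 38 -> NA
Op 5: route key 3: smallest pos >= 3 is 38 -> NA
Op 6: add NB@42 -> ring=[38:NA,42:NB]
Op 7: route key 53: none >= 53, wrap to smallest pos 38 -> NA
Op 8: add NC@11 -> ring=[11:NC,38:NA,42:NB]
Op 9: remove NB -> ring=[11:NC,38:NA]
Op 10: add ND@92 -> ring=[11:NC,38:NA,92:ND]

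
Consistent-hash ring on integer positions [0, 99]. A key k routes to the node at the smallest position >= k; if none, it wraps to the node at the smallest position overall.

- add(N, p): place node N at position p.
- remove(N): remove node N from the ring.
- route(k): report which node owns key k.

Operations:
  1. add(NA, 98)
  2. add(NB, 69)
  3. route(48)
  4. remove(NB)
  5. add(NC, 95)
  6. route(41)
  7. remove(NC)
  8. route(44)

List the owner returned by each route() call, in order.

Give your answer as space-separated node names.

Answer: NB NC NA

Derivation:
Op 1: add NA@98 -> ring=[98:NA]
Op 2: add NB@69 -> ring=[69:NB,98:NA]
Op 3: route key 48: smallest pos >= 48 is 69 -> NB
Op 4: remove NB -> ring=[98:NA]
Op 5: add NC@95 -> ring=[95:NC,98:NA]
Op 6: route key 41: smallest pos >= 41 is 95 -> NC
Op 7: remove NC -> ring=[98:NA]
Op 8: route key 44: smallest pos >= 44 is 98 -> NA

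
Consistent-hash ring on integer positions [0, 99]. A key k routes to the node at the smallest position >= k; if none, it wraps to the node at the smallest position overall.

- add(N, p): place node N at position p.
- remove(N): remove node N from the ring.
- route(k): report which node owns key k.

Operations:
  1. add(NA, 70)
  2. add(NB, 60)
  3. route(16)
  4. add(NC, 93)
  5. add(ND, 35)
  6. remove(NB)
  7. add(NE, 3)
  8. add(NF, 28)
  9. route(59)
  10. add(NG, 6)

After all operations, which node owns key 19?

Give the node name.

Op 1: add NA@70 -> ring=[70:NA]
Op 2: add NB@60 -> ring=[60:NB,70:NA]
Op 3: route key 16: smallest pos >= 16 is 60 -> NB
Op 4: add NC@93 -> ring=[60:NB,70:NA,93:NC]
Op 5: add ND@35 -> ring=[35:ND,60:NB,70:NA,93:NC]
Op 6: remove NB -> ring=[35:ND,70:NA,93:NC]
Op 7: add NE@3 -> ring=[3:NE,35:ND,70:NA,93:NC]
Op 8: add NF@28 -> ring=[3:NE,28:NF,35:ND,70:NA,93:NC]
Op 9: route key 59: smallest pos >= 59 is 70 -> NA
Op 10: add NG@6 -> ring=[3:NE,6:NG,28:NF,35:ND,70:NA,93:NC]
Final route key 19: smallest pos >= 19 is 28 -> NF

Answer: NF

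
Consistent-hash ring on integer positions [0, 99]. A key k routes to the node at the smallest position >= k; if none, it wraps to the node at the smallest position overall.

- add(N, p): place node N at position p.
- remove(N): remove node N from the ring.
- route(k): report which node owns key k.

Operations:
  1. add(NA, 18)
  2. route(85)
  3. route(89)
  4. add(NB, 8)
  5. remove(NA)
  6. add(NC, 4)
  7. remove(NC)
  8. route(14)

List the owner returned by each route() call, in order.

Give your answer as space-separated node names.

Op 1: add NA@18 -> ring=[18:NA]
Op 2: route key 85: none >= 85, wrap to smallest pos 18 -> NA
Op 3: route key 89: none >= 89, wrap to smallest pos 18 -> NA
Op 4: add NB@8 -> ring=[8:NB,18:NA]
Op 5: remove NA -> ring=[8:NB]
Op 6: add NC@4 -> ring=[4:NC,8:NB]
Op 7: remove NC -> ring=[8:NB]
Op 8: route key 14: none >= 14, wrap to smallest pos 8 -> NB

Answer: NA NA NB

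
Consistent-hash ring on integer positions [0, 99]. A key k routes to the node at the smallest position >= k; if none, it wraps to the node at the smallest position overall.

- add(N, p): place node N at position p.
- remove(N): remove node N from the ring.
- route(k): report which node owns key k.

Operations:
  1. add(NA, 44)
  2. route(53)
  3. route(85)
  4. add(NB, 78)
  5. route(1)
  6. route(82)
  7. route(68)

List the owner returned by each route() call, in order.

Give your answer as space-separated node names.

Answer: NA NA NA NA NB

Derivation:
Op 1: add NA@44 -> ring=[44:NA]
Op 2: route key 53: none >= 53, wrap to smallest pos 44 -> NA
Op 3: route key 85: none >= 85, wrap to smallest pos 44 -> NA
Op 4: add NB@78 -> ring=[44:NA,78:NB]
Op 5: route key 1: smallest pos >= 1 is 44 -> NA
Op 6: route key 82: none >= 82, wrap to smallest pos 44 -> NA
Op 7: route key 68: smallest pos >= 68 is 78 -> NB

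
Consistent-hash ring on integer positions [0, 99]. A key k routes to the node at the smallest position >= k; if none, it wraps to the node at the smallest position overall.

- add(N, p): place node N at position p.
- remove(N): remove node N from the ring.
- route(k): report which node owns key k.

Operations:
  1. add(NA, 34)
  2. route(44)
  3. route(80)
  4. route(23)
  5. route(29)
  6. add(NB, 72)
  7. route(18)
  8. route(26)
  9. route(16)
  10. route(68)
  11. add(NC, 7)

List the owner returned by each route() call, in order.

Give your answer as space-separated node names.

Op 1: add NA@34 -> ring=[34:NA]
Op 2: route key 44: none >= 44, wrap to smallest pos 34 -> NA
Op 3: route key 80: none >= 80, wrap to smallest pos 34 -> NA
Op 4: route key 23: smallest pos >= 23 is 34 -> NA
Op 5: route key 29: smallest pos >= 29 is 34 -> NA
Op 6: add NB@72 -> ring=[34:NA,72:NB]
Op 7: route key 18: smallest pos >= 18 is 34 -> NA
Op 8: route key 26: smallest pos >= 26 is 34 -> NA
Op 9: route key 16: smallest pos >= 16 is 34 -> NA
Op 10: route key 68: smallest pos >= 68 is 72 -> NB
Op 11: add NC@7 -> ring=[7:NC,34:NA,72:NB]

Answer: NA NA NA NA NA NA NA NB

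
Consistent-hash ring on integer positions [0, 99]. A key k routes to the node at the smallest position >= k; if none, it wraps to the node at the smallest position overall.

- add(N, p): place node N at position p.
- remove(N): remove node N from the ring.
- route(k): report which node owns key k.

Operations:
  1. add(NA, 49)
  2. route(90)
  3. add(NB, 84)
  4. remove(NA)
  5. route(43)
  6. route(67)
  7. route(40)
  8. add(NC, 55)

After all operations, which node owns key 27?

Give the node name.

Answer: NC

Derivation:
Op 1: add NA@49 -> ring=[49:NA]
Op 2: route key 90: none >= 90, wrap to smallest pos 49 -> NA
Op 3: add NB@84 -> ring=[49:NA,84:NB]
Op 4: remove NA -> ring=[84:NB]
Op 5: route key 43: smallest pos >= 43 is 84 -> NB
Op 6: route key 67: smallest pos >= 67 is 84 -> NB
Op 7: route key 40: smallest pos >= 40 is 84 -> NB
Op 8: add NC@55 -> ring=[55:NC,84:NB]
Final route key 27: smallest pos >= 27 is 55 -> NC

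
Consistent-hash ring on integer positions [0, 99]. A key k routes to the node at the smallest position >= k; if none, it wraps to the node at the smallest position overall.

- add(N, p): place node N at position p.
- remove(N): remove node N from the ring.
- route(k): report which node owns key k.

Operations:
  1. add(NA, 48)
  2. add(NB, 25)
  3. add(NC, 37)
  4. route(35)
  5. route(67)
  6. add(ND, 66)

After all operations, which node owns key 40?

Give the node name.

Answer: NA

Derivation:
Op 1: add NA@48 -> ring=[48:NA]
Op 2: add NB@25 -> ring=[25:NB,48:NA]
Op 3: add NC@37 -> ring=[25:NB,37:NC,48:NA]
Op 4: route key 35: smallest pos >= 35 is 37 -> NC
Op 5: route key 67: none >= 67, wrap to smallest pos 25 -> NB
Op 6: add ND@66 -> ring=[25:NB,37:NC,48:NA,66:ND]
Final route key 40: smallest pos >= 40 is 48 -> NA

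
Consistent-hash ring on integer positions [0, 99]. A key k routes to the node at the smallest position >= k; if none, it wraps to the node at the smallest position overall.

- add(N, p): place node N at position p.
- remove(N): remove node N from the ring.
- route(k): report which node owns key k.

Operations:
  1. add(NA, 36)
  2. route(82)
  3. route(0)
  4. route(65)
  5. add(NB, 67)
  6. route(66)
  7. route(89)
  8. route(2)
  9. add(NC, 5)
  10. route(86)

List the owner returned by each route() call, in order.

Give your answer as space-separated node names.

Answer: NA NA NA NB NA NA NC

Derivation:
Op 1: add NA@36 -> ring=[36:NA]
Op 2: route key 82: none >= 82, wrap to smallest pos 36 -> NA
Op 3: route key 0: smallest pos >= 0 is 36 -> NA
Op 4: route key 65: none >= 65, wrap to smallest pos 36 -> NA
Op 5: add NB@67 -> ring=[36:NA,67:NB]
Op 6: route key 66: smallest pos >= 66 is 67 -> NB
Op 7: route key 89: none >= 89, wrap to smallest pos 36 -> NA
Op 8: route key 2: smallest pos >= 2 is 36 -> NA
Op 9: add NC@5 -> ring=[5:NC,36:NA,67:NB]
Op 10: route key 86: none >= 86, wrap to smallest pos 5 -> NC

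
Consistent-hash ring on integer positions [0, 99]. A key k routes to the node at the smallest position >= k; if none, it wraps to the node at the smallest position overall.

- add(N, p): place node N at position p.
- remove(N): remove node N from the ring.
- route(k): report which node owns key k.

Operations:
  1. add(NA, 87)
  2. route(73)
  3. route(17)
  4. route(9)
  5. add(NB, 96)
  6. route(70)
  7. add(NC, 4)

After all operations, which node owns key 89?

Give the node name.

Op 1: add NA@87 -> ring=[87:NA]
Op 2: route key 73: smallest pos >= 73 is 87 -> NA
Op 3: route key 17: smallest pos >= 17 is 87 -> NA
Op 4: route key 9: smallest pos >= 9 is 87 -> NA
Op 5: add NB@96 -> ring=[87:NA,96:NB]
Op 6: route key 70: smallest pos >= 70 is 87 -> NA
Op 7: add NC@4 -> ring=[4:NC,87:NA,96:NB]
Final route key 89: smallest pos >= 89 is 96 -> NB

Answer: NB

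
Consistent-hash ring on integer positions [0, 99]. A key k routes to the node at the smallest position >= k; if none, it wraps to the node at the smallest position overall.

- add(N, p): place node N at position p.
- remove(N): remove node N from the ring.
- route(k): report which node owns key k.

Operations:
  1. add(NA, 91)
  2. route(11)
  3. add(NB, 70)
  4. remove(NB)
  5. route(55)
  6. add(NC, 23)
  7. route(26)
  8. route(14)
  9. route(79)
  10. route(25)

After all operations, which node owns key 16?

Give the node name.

Answer: NC

Derivation:
Op 1: add NA@91 -> ring=[91:NA]
Op 2: route key 11: smallest pos >= 11 is 91 -> NA
Op 3: add NB@70 -> ring=[70:NB,91:NA]
Op 4: remove NB -> ring=[91:NA]
Op 5: route key 55: smallest pos >= 55 is 91 -> NA
Op 6: add NC@23 -> ring=[23:NC,91:NA]
Op 7: route key 26: smallest pos >= 26 is 91 -> NA
Op 8: route key 14: smallest pos >= 14 is 23 -> NC
Op 9: route key 79: smallest pos >= 79 is 91 -> NA
Op 10: route key 25: smallest pos >= 25 is 91 -> NA
Final route key 16: smallest pos >= 16 is 23 -> NC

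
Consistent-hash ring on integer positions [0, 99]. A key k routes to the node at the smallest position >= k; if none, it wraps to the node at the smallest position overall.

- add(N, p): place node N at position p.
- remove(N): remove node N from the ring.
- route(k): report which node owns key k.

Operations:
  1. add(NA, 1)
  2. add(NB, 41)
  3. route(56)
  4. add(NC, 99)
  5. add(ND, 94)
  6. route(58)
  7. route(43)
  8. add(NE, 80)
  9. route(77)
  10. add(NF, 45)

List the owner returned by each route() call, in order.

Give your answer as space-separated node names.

Op 1: add NA@1 -> ring=[1:NA]
Op 2: add NB@41 -> ring=[1:NA,41:NB]
Op 3: route key 56: none >= 56, wrap to smallest pos 1 -> NA
Op 4: add NC@99 -> ring=[1:NA,41:NB,99:NC]
Op 5: add ND@94 -> ring=[1:NA,41:NB,94:ND,99:NC]
Op 6: route key 58: smallest pos >= 58 is 94 -> ND
Op 7: route key 43: smallest pos >= 43 is 94 -> ND
Op 8: add NE@80 -> ring=[1:NA,41:NB,80:NE,94:ND,99:NC]
Op 9: route key 77: smallest pos >= 77 is 80 -> NE
Op 10: add NF@45 -> ring=[1:NA,41:NB,45:NF,80:NE,94:ND,99:NC]

Answer: NA ND ND NE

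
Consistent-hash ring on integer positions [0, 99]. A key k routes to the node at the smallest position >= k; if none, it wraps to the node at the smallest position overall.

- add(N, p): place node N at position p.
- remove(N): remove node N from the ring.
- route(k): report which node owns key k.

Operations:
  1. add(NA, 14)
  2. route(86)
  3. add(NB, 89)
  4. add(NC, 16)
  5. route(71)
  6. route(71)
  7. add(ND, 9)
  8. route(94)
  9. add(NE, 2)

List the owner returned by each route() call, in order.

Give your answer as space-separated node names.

Answer: NA NB NB ND

Derivation:
Op 1: add NA@14 -> ring=[14:NA]
Op 2: route key 86: none >= 86, wrap to smallest pos 14 -> NA
Op 3: add NB@89 -> ring=[14:NA,89:NB]
Op 4: add NC@16 -> ring=[14:NA,16:NC,89:NB]
Op 5: route key 71: smallest pos >= 71 is 89 -> NB
Op 6: route key 71: smallest pos >= 71 is 89 -> NB
Op 7: add ND@9 -> ring=[9:ND,14:NA,16:NC,89:NB]
Op 8: route key 94: none >= 94, wrap to smallest pos 9 -> ND
Op 9: add NE@2 -> ring=[2:NE,9:ND,14:NA,16:NC,89:NB]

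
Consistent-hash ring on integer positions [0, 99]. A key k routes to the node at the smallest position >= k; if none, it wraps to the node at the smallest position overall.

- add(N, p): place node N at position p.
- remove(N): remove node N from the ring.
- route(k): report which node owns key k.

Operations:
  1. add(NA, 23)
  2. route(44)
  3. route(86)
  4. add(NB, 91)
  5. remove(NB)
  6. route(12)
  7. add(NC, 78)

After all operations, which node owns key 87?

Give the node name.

Answer: NA

Derivation:
Op 1: add NA@23 -> ring=[23:NA]
Op 2: route key 44: none >= 44, wrap to smallest pos 23 -> NA
Op 3: route key 86: none >= 86, wrap to smallest pos 23 -> NA
Op 4: add NB@91 -> ring=[23:NA,91:NB]
Op 5: remove NB -> ring=[23:NA]
Op 6: route key 12: smallest pos >= 12 is 23 -> NA
Op 7: add NC@78 -> ring=[23:NA,78:NC]
Final route key 87: none >= 87, wrap to smallest pos 23 -> NA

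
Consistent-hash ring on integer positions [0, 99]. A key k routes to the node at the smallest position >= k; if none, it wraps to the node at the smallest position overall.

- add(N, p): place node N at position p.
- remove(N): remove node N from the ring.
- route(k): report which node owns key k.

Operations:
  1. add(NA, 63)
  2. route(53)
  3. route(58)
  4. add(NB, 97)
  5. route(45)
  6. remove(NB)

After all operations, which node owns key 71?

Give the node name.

Op 1: add NA@63 -> ring=[63:NA]
Op 2: route key 53: smallest pos >= 53 is 63 -> NA
Op 3: route key 58: smallest pos >= 58 is 63 -> NA
Op 4: add NB@97 -> ring=[63:NA,97:NB]
Op 5: route key 45: smallest pos >= 45 is 63 -> NA
Op 6: remove NB -> ring=[63:NA]
Final route key 71: none >= 71, wrap to smallest pos 63 -> NA

Answer: NA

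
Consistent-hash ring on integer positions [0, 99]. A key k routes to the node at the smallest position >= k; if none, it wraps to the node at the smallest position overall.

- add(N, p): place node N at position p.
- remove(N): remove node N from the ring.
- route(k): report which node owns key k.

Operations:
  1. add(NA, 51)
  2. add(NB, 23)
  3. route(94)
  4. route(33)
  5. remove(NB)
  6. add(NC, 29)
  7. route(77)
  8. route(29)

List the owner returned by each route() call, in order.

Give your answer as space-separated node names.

Op 1: add NA@51 -> ring=[51:NA]
Op 2: add NB@23 -> ring=[23:NB,51:NA]
Op 3: route key 94: none >= 94, wrap to smallest pos 23 -> NB
Op 4: route key 33: smallest pos >= 33 is 51 -> NA
Op 5: remove NB -> ring=[51:NA]
Op 6: add NC@29 -> ring=[29:NC,51:NA]
Op 7: route key 77: none >= 77, wrap to smallest pos 29 -> NC
Op 8: route key 29: smallest pos >= 29 is 29 -> NC

Answer: NB NA NC NC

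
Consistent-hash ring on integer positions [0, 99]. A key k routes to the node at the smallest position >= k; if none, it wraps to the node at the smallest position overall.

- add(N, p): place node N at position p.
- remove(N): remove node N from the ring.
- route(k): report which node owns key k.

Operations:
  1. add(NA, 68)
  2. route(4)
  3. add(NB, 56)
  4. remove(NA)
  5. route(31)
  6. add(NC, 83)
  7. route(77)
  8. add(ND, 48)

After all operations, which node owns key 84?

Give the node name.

Op 1: add NA@68 -> ring=[68:NA]
Op 2: route key 4: smallest pos >= 4 is 68 -> NA
Op 3: add NB@56 -> ring=[56:NB,68:NA]
Op 4: remove NA -> ring=[56:NB]
Op 5: route key 31: smallest pos >= 31 is 56 -> NB
Op 6: add NC@83 -> ring=[56:NB,83:NC]
Op 7: route key 77: smallest pos >= 77 is 83 -> NC
Op 8: add ND@48 -> ring=[48:ND,56:NB,83:NC]
Final route key 84: none >= 84, wrap to smallest pos 48 -> ND

Answer: ND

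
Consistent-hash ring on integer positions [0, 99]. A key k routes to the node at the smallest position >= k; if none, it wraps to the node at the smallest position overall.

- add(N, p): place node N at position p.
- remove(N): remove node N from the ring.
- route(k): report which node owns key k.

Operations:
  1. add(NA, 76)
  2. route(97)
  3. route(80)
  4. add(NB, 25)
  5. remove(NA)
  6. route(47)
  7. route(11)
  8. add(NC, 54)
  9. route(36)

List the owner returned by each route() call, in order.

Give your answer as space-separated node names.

Answer: NA NA NB NB NC

Derivation:
Op 1: add NA@76 -> ring=[76:NA]
Op 2: route key 97: none >= 97, wrap to smallest pos 76 -> NA
Op 3: route key 80: none >= 80, wrap to smallest pos 76 -> NA
Op 4: add NB@25 -> ring=[25:NB,76:NA]
Op 5: remove NA -> ring=[25:NB]
Op 6: route key 47: none >= 47, wrap to smallest pos 25 -> NB
Op 7: route key 11: smallest pos >= 11 is 25 -> NB
Op 8: add NC@54 -> ring=[25:NB,54:NC]
Op 9: route key 36: smallest pos >= 36 is 54 -> NC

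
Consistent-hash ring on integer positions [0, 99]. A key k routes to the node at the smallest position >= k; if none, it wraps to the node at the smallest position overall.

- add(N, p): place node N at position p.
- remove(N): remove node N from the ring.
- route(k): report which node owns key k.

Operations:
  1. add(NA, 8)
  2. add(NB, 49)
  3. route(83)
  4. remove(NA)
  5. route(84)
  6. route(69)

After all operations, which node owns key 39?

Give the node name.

Op 1: add NA@8 -> ring=[8:NA]
Op 2: add NB@49 -> ring=[8:NA,49:NB]
Op 3: route key 83: none >= 83, wrap to smallest pos 8 -> NA
Op 4: remove NA -> ring=[49:NB]
Op 5: route key 84: none >= 84, wrap to smallest pos 49 -> NB
Op 6: route key 69: none >= 69, wrap to smallest pos 49 -> NB
Final route key 39: smallest pos >= 39 is 49 -> NB

Answer: NB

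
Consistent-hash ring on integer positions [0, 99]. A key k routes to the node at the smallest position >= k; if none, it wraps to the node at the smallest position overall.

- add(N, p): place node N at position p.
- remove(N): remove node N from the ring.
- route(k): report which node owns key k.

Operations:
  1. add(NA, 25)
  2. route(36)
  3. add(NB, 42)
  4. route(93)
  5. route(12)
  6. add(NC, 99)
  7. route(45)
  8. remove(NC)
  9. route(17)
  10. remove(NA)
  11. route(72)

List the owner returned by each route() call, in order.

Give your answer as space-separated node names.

Answer: NA NA NA NC NA NB

Derivation:
Op 1: add NA@25 -> ring=[25:NA]
Op 2: route key 36: none >= 36, wrap to smallest pos 25 -> NA
Op 3: add NB@42 -> ring=[25:NA,42:NB]
Op 4: route key 93: none >= 93, wrap to smallest pos 25 -> NA
Op 5: route key 12: smallest pos >= 12 is 25 -> NA
Op 6: add NC@99 -> ring=[25:NA,42:NB,99:NC]
Op 7: route key 45: smallest pos >= 45 is 99 -> NC
Op 8: remove NC -> ring=[25:NA,42:NB]
Op 9: route key 17: smallest pos >= 17 is 25 -> NA
Op 10: remove NA -> ring=[42:NB]
Op 11: route key 72: none >= 72, wrap to smallest pos 42 -> NB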